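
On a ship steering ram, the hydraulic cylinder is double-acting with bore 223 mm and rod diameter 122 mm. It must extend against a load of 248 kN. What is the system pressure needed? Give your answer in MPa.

Cap-side area A_cap = π/4 × (223 mm)² = 39060 mm^2
P = F / A = 248 kN / A

P ≈ 6.35 MPa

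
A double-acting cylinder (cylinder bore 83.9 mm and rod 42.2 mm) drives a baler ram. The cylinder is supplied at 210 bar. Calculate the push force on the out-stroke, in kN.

F ≈ 116 kN

Cap-side area A_cap = π/4 × (83.9 mm)² = 5529 mm^2
F = P × A_cap = 210 bar × A_cap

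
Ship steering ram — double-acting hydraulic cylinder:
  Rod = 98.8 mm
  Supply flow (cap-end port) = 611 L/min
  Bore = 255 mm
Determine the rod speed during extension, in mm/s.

v ≈ 199 mm/s

Cap-side area A_cap = π/4 × (255 mm)² = 51070 mm^2
v = Q / A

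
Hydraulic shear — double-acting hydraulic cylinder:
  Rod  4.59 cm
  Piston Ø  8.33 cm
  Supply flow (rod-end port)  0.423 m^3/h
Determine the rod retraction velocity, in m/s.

Rod-side annular area A_ann = π/4 × (8.33² − 4.59²) = 37.95 cm^2
Flow into the rod-end port fills the annular volume.
v = Q / A

v ≈ 0.0310 m/s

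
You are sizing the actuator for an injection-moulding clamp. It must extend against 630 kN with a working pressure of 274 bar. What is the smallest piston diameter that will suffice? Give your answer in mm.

Extension force acts on the full piston face: F = P × (π/4)D².
D = √(4F / (πP)) = √(4 × 630 kN / (π × 274 bar))

D ≈ 171 mm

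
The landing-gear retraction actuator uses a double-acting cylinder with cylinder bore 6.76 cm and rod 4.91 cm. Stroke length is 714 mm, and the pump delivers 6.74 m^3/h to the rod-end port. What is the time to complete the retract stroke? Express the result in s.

t ≈ 0.647 s

Rod-side annular area A_ann = π/4 × (6.76² − 4.91²) = 16.96 cm^2
Swept volume V = A × L; t = V / Q = A·L / Q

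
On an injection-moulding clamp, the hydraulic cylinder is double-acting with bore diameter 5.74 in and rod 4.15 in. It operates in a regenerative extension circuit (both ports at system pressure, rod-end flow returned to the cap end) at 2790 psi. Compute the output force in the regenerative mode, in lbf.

With equal pressure on both faces, forces on the annular region cancel; the net push is pressure × rod cross-section.
Rod cross-section A_rod = π/4 × (4.15 in)² = 13.53 in^2
F = P × A_rod

F ≈ 37700 lbf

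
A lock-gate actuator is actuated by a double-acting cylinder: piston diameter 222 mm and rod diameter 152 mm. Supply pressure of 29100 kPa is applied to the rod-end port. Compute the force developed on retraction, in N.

Rod-side annular area A_ann = π/4 × (222² − 152²) = 20560 mm^2
On retraction the pressure acts on the annular area (bore minus rod).
F = P × A_ann

F ≈ 5.98e5 N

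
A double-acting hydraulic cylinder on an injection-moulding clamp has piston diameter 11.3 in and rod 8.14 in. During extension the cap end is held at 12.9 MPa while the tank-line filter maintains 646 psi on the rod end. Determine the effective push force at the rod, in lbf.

Cap-side area A_cap = π/4 × (11.3 in)² = 100.3 in^2
Rod-side annular area A_ann = π/4 × (11.3² − 8.14²) = 48.25 in^2
Net thrust = P_cap·A_cap − P_rod·A_ann = 1.876e5 lbf − 31170 lbf

F ≈ 1.56e5 lbf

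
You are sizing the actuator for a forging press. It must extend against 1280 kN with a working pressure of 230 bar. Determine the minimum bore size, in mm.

Extension force acts on the full piston face: F = P × (π/4)D².
D = √(4F / (πP)) = √(4 × 1280 kN / (π × 230 bar))

D ≈ 266 mm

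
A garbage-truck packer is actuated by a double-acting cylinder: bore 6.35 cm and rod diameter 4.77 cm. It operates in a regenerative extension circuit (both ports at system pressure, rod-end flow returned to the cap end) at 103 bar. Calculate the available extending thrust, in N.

With equal pressure on both faces, forces on the annular region cancel; the net push is pressure × rod cross-section.
Rod cross-section A_rod = π/4 × (4.77 cm)² = 17.87 cm^2
F = P × A_rod

F ≈ 18400 N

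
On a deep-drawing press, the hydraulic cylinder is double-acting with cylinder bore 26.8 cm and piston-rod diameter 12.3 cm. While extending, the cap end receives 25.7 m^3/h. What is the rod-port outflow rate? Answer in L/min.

Cap-side area A_cap = π/4 × (26.8 cm)² = 564.1 cm^2
Rod-side annular area A_ann = π/4 × (26.8² − 12.3²) = 445.3 cm^2
Piston speed v = Q_in/A_cap; rod-end outflow Q_out = v × A_ann = Q_in × A_ann/A_cap.

Q_out ≈ 338 L/min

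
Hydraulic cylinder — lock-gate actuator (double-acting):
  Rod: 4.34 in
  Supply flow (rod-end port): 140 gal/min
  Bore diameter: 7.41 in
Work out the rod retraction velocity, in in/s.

Rod-side annular area A_ann = π/4 × (7.41² − 4.34²) = 28.33 in^2
Flow into the rod-end port fills the annular volume.
v = Q / A

v ≈ 19.0 in/s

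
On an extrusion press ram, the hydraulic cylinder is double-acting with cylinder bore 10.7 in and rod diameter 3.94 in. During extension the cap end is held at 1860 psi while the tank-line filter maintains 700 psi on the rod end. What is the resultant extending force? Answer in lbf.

F ≈ 1.13e5 lbf

Cap-side area A_cap = π/4 × (10.7 in)² = 89.92 in^2
Rod-side annular area A_ann = π/4 × (10.7² − 3.94²) = 77.73 in^2
Net thrust = P_cap·A_cap − P_rod·A_ann = 1.673e5 lbf − 54410 lbf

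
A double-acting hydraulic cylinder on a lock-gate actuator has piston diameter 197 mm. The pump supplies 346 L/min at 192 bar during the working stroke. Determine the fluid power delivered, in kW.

Hydraulic power = P × Q

W ≈ 111 kW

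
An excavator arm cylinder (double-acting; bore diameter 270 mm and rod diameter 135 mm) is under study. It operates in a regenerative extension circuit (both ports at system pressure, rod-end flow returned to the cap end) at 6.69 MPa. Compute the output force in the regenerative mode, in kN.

F ≈ 95.8 kN

With equal pressure on both faces, forces on the annular region cancel; the net push is pressure × rod cross-section.
Rod cross-section A_rod = π/4 × (135 mm)² = 14310 mm^2
F = P × A_rod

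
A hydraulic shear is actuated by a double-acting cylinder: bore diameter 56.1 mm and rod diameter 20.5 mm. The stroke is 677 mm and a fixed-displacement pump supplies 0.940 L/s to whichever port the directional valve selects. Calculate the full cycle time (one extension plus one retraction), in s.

t ≈ 3.32 s

Cap-side area A_cap = π/4 × (56.1 mm)² = 2472 mm^2
Rod-side annular area A_ann = π/4 × (56.1² − 20.5²) = 2142 mm^2
t_ext = A_cap·L/Q = 1.780 s
t_ret = A_ann·L/Q = 1.543 s
t_cycle = t_ext + t_ret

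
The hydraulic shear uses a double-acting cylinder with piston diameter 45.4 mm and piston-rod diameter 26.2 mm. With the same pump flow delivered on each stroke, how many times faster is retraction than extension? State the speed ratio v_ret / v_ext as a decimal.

Cap-side area A_cap = π/4 × (45.4 mm)² = 1619 mm^2
Rod-side annular area A_ann = π/4 × (45.4² − 26.2²) = 1080 mm^2
For equal Q, v ∝ 1/A, so v_ret/v_ext = A_cap/A_ann.

v_ret/v_ext ≈ 1.50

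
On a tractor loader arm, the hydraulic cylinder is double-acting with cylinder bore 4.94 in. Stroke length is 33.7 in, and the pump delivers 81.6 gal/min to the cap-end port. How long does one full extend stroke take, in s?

Cap-side area A_cap = π/4 × (4.94 in)² = 19.17 in^2
Swept volume V = A × L; t = V / Q = A·L / Q

t ≈ 2.06 s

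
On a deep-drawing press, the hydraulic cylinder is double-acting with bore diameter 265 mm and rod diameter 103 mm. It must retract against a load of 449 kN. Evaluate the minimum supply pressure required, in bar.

P ≈ 95.9 bar

Rod-side annular area A_ann = π/4 × (265² − 103²) = 46820 mm^2
Retraction: pressure acts on the annular area.
P = F / A = 449 kN / A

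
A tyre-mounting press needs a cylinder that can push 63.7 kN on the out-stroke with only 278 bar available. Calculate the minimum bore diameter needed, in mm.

Extension force acts on the full piston face: F = P × (π/4)D².
D = √(4F / (πP)) = √(4 × 63.7 kN / (π × 278 bar))

D ≈ 54.0 mm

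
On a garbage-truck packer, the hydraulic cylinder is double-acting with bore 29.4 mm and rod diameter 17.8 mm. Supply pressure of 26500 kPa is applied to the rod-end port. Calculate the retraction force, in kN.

Rod-side annular area A_ann = π/4 × (29.4² − 17.8²) = 430.0 mm^2
On retraction the pressure acts on the annular area (bore minus rod).
F = P × A_ann

F ≈ 11.4 kN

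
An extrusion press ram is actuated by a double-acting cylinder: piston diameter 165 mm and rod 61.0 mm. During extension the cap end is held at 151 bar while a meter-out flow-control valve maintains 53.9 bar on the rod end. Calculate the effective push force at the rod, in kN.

F ≈ 223 kN

Cap-side area A_cap = π/4 × (165 mm)² = 21380 mm^2
Rod-side annular area A_ann = π/4 × (165² − 61.0²) = 18460 mm^2
Net thrust = P_cap·A_cap − P_rod·A_ann = 322.9 kN − 99.50 kN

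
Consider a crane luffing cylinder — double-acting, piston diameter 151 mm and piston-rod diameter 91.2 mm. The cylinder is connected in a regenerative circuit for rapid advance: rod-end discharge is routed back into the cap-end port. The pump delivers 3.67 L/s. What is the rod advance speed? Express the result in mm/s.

In regeneration the rod-end outflow joins the pump flow into the cap end, so the net volume the pump must supply per unit advance equals the rod cross-section area.
Rod cross-section A_rod = π/4 × (91.2 mm)² = 6533 mm^2
v = Q_pump / A_rod

v ≈ 562 mm/s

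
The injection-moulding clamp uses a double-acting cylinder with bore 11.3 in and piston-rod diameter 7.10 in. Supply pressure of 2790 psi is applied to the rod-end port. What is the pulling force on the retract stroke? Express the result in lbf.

Rod-side annular area A_ann = π/4 × (11.3² − 7.10²) = 60.70 in^2
On retraction the pressure acts on the annular area (bore minus rod).
F = P × A_ann

F ≈ 1.69e5 lbf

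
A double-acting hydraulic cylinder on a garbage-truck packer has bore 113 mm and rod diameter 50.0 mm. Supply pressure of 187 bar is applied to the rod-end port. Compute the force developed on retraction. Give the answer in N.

F ≈ 1.51e5 N

Rod-side annular area A_ann = π/4 × (113² − 50.0²) = 8065 mm^2
On retraction the pressure acts on the annular area (bore minus rod).
F = P × A_ann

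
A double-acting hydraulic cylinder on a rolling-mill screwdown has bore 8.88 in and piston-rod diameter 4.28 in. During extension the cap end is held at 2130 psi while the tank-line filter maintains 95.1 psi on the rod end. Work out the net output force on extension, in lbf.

F ≈ 1.27e5 lbf

Cap-side area A_cap = π/4 × (8.88 in)² = 61.93 in^2
Rod-side annular area A_ann = π/4 × (8.88² − 4.28²) = 47.54 in^2
Net thrust = P_cap·A_cap − P_rod·A_ann = 1.319e5 lbf − 4522 lbf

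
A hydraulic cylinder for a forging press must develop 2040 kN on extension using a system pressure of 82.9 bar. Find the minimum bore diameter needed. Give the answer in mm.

Extension force acts on the full piston face: F = P × (π/4)D².
D = √(4F / (πP)) = √(4 × 2040 kN / (π × 82.9 bar))

D ≈ 560 mm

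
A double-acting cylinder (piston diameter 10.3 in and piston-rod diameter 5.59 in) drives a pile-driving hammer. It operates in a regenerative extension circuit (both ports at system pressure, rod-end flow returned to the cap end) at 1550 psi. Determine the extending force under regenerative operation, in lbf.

With equal pressure on both faces, forces on the annular region cancel; the net push is pressure × rod cross-section.
Rod cross-section A_rod = π/4 × (5.59 in)² = 24.54 in^2
F = P × A_rod

F ≈ 38000 lbf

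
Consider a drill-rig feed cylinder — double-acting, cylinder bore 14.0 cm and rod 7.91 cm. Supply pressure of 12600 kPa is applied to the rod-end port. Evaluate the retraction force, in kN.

Rod-side annular area A_ann = π/4 × (14.0² − 7.91²) = 104.8 cm^2
On retraction the pressure acts on the annular area (bore minus rod).
F = P × A_ann

F ≈ 132 kN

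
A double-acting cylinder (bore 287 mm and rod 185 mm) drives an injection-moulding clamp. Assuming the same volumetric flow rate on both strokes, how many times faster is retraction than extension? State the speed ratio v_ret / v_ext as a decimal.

v_ret/v_ext ≈ 1.71

Cap-side area A_cap = π/4 × (287 mm)² = 64690 mm^2
Rod-side annular area A_ann = π/4 × (287² − 185²) = 37810 mm^2
For equal Q, v ∝ 1/A, so v_ret/v_ext = A_cap/A_ann.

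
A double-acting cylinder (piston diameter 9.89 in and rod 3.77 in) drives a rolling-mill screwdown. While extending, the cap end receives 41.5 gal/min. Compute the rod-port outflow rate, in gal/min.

Cap-side area A_cap = π/4 × (9.89 in)² = 76.82 in^2
Rod-side annular area A_ann = π/4 × (9.89² − 3.77²) = 65.66 in^2
Piston speed v = Q_in/A_cap; rod-end outflow Q_out = v × A_ann = Q_in × A_ann/A_cap.

Q_out ≈ 35.5 gal/min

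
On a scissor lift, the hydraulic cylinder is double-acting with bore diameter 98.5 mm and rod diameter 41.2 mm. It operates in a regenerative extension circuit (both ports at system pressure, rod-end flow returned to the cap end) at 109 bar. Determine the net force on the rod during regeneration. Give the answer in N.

With equal pressure on both faces, forces on the annular region cancel; the net push is pressure × rod cross-section.
Rod cross-section A_rod = π/4 × (41.2 mm)² = 1333 mm^2
F = P × A_rod

F ≈ 14500 N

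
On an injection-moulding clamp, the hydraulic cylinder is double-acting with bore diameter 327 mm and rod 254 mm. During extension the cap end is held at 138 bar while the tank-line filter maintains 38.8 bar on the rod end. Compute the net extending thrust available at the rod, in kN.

F ≈ 1030 kN

Cap-side area A_cap = π/4 × (327 mm)² = 83980 mm^2
Rod-side annular area A_ann = π/4 × (327² − 254²) = 33310 mm^2
Net thrust = P_cap·A_cap − P_rod·A_ann = 1159 kN − 129.2 kN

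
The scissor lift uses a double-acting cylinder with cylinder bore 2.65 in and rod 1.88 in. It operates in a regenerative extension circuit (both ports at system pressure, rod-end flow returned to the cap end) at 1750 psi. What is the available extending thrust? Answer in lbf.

With equal pressure on both faces, forces on the annular region cancel; the net push is pressure × rod cross-section.
Rod cross-section A_rod = π/4 × (1.88 in)² = 2.776 in^2
F = P × A_rod

F ≈ 4860 lbf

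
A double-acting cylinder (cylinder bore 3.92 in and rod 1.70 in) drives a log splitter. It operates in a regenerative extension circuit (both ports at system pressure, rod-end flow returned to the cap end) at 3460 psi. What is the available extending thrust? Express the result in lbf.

With equal pressure on both faces, forces on the annular region cancel; the net push is pressure × rod cross-section.
Rod cross-section A_rod = π/4 × (1.70 in)² = 2.270 in^2
F = P × A_rod

F ≈ 7850 lbf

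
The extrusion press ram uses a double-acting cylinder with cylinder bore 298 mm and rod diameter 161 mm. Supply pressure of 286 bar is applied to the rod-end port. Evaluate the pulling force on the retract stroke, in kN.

F ≈ 1410 kN

Rod-side annular area A_ann = π/4 × (298² − 161²) = 49390 mm^2
On retraction the pressure acts on the annular area (bore minus rod).
F = P × A_ann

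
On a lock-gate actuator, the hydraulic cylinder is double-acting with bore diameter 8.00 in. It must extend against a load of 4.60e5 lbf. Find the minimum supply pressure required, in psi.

Cap-side area A_cap = π/4 × (8.00 in)² = 50.27 in^2
P = F / A = 4.60e5 lbf / A

P ≈ 9150 psi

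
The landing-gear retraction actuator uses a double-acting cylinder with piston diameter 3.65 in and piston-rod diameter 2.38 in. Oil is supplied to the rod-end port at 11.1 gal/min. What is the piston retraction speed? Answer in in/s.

v ≈ 7.11 in/s

Rod-side annular area A_ann = π/4 × (3.65² − 2.38²) = 6.015 in^2
Flow into the rod-end port fills the annular volume.
v = Q / A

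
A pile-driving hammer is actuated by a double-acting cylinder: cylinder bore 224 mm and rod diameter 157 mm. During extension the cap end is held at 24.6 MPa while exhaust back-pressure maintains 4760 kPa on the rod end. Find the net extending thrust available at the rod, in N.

F ≈ 8.74e5 N

Cap-side area A_cap = π/4 × (224 mm)² = 39410 mm^2
Rod-side annular area A_ann = π/4 × (224² − 157²) = 20050 mm^2
Net thrust = P_cap·A_cap − P_rod·A_ann = 9.694e5 N − 95430 N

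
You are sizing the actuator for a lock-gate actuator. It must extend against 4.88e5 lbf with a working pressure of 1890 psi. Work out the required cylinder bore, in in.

Extension force acts on the full piston face: F = P × (π/4)D².
D = √(4F / (πP)) = √(4 × 4.88e5 lbf / (π × 1890 psi))

D ≈ 18.1 in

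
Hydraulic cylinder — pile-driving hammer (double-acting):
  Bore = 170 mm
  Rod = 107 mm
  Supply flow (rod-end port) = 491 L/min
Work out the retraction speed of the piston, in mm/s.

Rod-side annular area A_ann = π/4 × (170² − 107²) = 13710 mm^2
Flow into the rod-end port fills the annular volume.
v = Q / A

v ≈ 597 mm/s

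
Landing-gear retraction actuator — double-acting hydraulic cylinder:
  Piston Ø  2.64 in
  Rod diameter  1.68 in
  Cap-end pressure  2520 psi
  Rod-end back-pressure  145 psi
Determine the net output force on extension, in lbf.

F ≈ 13300 lbf

Cap-side area A_cap = π/4 × (2.64 in)² = 5.474 in^2
Rod-side annular area A_ann = π/4 × (2.64² − 1.68²) = 3.257 in^2
Net thrust = P_cap·A_cap − P_rod·A_ann = 13790 lbf − 472.3 lbf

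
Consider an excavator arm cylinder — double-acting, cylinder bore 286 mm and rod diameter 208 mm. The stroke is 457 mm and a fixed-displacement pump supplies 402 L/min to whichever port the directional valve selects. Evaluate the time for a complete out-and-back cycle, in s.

Cap-side area A_cap = π/4 × (286 mm)² = 64240 mm^2
Rod-side annular area A_ann = π/4 × (286² − 208²) = 30260 mm^2
t_ext = A_cap·L/Q = 4.382 s
t_ret = A_ann·L/Q = 2.064 s
t_cycle = t_ext + t_ret

t ≈ 6.45 s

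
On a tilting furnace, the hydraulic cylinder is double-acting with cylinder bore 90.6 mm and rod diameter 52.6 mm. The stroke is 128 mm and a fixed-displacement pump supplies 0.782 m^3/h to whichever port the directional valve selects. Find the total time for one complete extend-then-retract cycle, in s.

Cap-side area A_cap = π/4 × (90.6 mm)² = 6447 mm^2
Rod-side annular area A_ann = π/4 × (90.6² − 52.6²) = 4274 mm^2
t_ext = A_cap·L/Q = 3.799 s
t_ret = A_ann·L/Q = 2.518 s
t_cycle = t_ext + t_ret

t ≈ 6.32 s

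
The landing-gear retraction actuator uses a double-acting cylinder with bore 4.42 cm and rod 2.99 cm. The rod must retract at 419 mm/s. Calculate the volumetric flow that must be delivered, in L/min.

Q ≈ 20.9 L/min

Rod-side annular area A_ann = π/4 × (4.42² − 2.99²) = 8.322 cm^2
Q = A × v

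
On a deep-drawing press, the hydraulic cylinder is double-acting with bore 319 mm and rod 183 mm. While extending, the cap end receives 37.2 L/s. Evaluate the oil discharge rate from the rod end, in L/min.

Q_out ≈ 1500 L/min

Cap-side area A_cap = π/4 × (319 mm)² = 79920 mm^2
Rod-side annular area A_ann = π/4 × (319² − 183²) = 53620 mm^2
Piston speed v = Q_in/A_cap; rod-end outflow Q_out = v × A_ann = Q_in × A_ann/A_cap.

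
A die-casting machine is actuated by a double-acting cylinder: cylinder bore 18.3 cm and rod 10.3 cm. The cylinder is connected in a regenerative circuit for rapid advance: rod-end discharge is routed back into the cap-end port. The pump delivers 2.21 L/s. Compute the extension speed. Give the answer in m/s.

v ≈ 0.265 m/s

In regeneration the rod-end outflow joins the pump flow into the cap end, so the net volume the pump must supply per unit advance equals the rod cross-section area.
Rod cross-section A_rod = π/4 × (10.3 cm)² = 83.32 cm^2
v = Q_pump / A_rod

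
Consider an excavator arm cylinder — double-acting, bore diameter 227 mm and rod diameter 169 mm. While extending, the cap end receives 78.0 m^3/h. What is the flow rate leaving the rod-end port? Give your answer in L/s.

Cap-side area A_cap = π/4 × (227 mm)² = 40470 mm^2
Rod-side annular area A_ann = π/4 × (227² − 169²) = 18040 mm^2
Piston speed v = Q_in/A_cap; rod-end outflow Q_out = v × A_ann = Q_in × A_ann/A_cap.

Q_out ≈ 9.66 L/s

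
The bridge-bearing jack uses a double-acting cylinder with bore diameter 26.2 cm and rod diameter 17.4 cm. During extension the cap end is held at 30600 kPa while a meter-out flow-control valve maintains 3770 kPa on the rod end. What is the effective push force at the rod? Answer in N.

F ≈ 1.54e6 N

Cap-side area A_cap = π/4 × (26.2 cm)² = 539.1 cm^2
Rod-side annular area A_ann = π/4 × (26.2² − 17.4²) = 301.3 cm^2
Net thrust = P_cap·A_cap − P_rod·A_ann = 1.650e6 N − 1.136e5 N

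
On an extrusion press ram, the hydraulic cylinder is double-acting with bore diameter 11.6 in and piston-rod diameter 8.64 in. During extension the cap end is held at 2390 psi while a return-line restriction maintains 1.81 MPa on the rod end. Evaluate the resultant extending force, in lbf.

Cap-side area A_cap = π/4 × (11.6 in)² = 105.7 in^2
Rod-side annular area A_ann = π/4 × (11.6² − 8.64²) = 47.05 in^2
Net thrust = P_cap·A_cap − P_rod·A_ann = 2.526e5 lbf − 12350 lbf

F ≈ 2.40e5 lbf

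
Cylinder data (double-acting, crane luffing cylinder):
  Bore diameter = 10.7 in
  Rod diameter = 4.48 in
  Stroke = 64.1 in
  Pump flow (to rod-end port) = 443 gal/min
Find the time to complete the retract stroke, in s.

Rod-side annular area A_ann = π/4 × (10.7² − 4.48²) = 74.16 in^2
Swept volume V = A × L; t = V / Q = A·L / Q

t ≈ 2.79 s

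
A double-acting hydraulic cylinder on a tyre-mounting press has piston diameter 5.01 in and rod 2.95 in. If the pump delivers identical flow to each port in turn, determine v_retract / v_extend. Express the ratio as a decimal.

v_ret/v_ext ≈ 1.53

Cap-side area A_cap = π/4 × (5.01 in)² = 19.71 in^2
Rod-side annular area A_ann = π/4 × (5.01² − 2.95²) = 12.88 in^2
For equal Q, v ∝ 1/A, so v_ret/v_ext = A_cap/A_ann.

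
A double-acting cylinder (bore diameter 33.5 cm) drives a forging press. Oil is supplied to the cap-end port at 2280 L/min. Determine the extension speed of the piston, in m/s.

v ≈ 0.431 m/s

Cap-side area A_cap = π/4 × (33.5 cm)² = 881.4 cm^2
v = Q / A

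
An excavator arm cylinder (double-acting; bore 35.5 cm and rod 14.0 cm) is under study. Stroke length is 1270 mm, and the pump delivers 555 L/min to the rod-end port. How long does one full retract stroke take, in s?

t ≈ 11.5 s

Rod-side annular area A_ann = π/4 × (35.5² − 14.0²) = 835.9 cm^2
Swept volume V = A × L; t = V / Q = A·L / Q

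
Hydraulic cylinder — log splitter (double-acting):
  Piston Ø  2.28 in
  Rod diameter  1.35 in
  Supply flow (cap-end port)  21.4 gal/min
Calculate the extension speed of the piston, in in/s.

v ≈ 20.2 in/s

Cap-side area A_cap = π/4 × (2.28 in)² = 4.083 in^2
v = Q / A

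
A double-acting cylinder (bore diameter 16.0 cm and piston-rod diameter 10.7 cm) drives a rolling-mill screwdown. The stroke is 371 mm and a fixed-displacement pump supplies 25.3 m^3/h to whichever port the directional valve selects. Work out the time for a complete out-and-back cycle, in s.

Cap-side area A_cap = π/4 × (16.0 cm)² = 201.1 cm^2
Rod-side annular area A_ann = π/4 × (16.0² − 10.7²) = 111.1 cm^2
t_ext = A_cap·L/Q = 1.061 s
t_ret = A_ann·L/Q = 0.5867 s
t_cycle = t_ext + t_ret

t ≈ 1.65 s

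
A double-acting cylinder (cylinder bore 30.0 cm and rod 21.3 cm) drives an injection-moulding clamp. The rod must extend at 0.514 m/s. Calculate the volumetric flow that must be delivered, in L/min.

Cap-side area A_cap = π/4 × (30.0 cm)² = 706.9 cm^2
Q = A × v

Q ≈ 2180 L/min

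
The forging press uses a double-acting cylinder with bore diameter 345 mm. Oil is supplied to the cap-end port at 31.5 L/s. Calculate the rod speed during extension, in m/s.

v ≈ 0.337 m/s

Cap-side area A_cap = π/4 × (345 mm)² = 93480 mm^2
v = Q / A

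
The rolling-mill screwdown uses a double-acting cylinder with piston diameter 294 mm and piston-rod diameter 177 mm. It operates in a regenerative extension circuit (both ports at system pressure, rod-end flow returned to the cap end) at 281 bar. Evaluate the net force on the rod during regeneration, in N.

F ≈ 6.91e5 N

With equal pressure on both faces, forces on the annular region cancel; the net push is pressure × rod cross-section.
Rod cross-section A_rod = π/4 × (177 mm)² = 24610 mm^2
F = P × A_rod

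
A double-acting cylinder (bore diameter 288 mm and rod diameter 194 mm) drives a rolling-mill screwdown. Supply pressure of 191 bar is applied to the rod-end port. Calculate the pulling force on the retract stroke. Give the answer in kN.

F ≈ 680 kN

Rod-side annular area A_ann = π/4 × (288² − 194²) = 35580 mm^2
On retraction the pressure acts on the annular area (bore minus rod).
F = P × A_ann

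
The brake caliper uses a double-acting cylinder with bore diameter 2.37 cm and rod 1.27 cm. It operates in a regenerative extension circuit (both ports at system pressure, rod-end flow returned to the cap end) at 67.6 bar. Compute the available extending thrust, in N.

F ≈ 856 N

With equal pressure on both faces, forces on the annular region cancel; the net push is pressure × rod cross-section.
Rod cross-section A_rod = π/4 × (1.27 cm)² = 1.267 cm^2
F = P × A_rod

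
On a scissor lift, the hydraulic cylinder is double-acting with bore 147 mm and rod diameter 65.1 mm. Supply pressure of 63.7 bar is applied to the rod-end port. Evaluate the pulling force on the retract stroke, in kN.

F ≈ 86.9 kN

Rod-side annular area A_ann = π/4 × (147² − 65.1²) = 13640 mm^2
On retraction the pressure acts on the annular area (bore minus rod).
F = P × A_ann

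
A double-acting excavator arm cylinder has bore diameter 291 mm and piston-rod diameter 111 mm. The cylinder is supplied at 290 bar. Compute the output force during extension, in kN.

F ≈ 1930 kN

Cap-side area A_cap = π/4 × (291 mm)² = 66510 mm^2
F = P × A_cap = 290 bar × A_cap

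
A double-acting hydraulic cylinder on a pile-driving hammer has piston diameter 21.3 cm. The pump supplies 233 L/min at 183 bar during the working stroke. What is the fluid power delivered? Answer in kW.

W ≈ 71.1 kW

Hydraulic power = P × Q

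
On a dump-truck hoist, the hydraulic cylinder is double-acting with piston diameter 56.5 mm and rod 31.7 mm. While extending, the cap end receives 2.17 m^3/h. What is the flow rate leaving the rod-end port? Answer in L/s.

Q_out ≈ 0.413 L/s

Cap-side area A_cap = π/4 × (56.5 mm)² = 2507 mm^2
Rod-side annular area A_ann = π/4 × (56.5² − 31.7²) = 1718 mm^2
Piston speed v = Q_in/A_cap; rod-end outflow Q_out = v × A_ann = Q_in × A_ann/A_cap.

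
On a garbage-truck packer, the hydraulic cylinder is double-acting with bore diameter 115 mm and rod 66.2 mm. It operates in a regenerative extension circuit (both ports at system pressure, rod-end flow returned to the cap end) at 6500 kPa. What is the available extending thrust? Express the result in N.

With equal pressure on both faces, forces on the annular region cancel; the net push is pressure × rod cross-section.
Rod cross-section A_rod = π/4 × (66.2 mm)² = 3442 mm^2
F = P × A_rod

F ≈ 22400 N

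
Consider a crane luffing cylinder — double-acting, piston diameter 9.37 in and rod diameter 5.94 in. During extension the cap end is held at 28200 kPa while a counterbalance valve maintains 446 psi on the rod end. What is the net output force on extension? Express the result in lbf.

F ≈ 2.64e5 lbf

Cap-side area A_cap = π/4 × (9.37 in)² = 68.96 in^2
Rod-side annular area A_ann = π/4 × (9.37² − 5.94²) = 41.24 in^2
Net thrust = P_cap·A_cap − P_rod·A_ann = 2.820e5 lbf − 18390 lbf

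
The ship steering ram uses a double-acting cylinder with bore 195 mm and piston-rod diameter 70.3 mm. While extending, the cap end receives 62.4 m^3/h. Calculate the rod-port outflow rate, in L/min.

Q_out ≈ 905 L/min

Cap-side area A_cap = π/4 × (195 mm)² = 29860 mm^2
Rod-side annular area A_ann = π/4 × (195² − 70.3²) = 25980 mm^2
Piston speed v = Q_in/A_cap; rod-end outflow Q_out = v × A_ann = Q_in × A_ann/A_cap.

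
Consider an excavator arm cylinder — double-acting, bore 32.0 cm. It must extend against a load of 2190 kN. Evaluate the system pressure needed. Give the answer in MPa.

Cap-side area A_cap = π/4 × (32.0 cm)² = 804.2 cm^2
P = F / A = 2190 kN / A

P ≈ 27.2 MPa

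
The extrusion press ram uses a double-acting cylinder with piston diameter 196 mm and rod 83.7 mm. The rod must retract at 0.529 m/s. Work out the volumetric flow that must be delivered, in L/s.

Q ≈ 13.1 L/s

Rod-side annular area A_ann = π/4 × (196² − 83.7²) = 24670 mm^2
Q = A × v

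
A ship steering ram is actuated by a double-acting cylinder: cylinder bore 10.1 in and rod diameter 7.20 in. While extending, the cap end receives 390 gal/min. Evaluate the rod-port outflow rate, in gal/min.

Q_out ≈ 192 gal/min

Cap-side area A_cap = π/4 × (10.1 in)² = 80.12 in^2
Rod-side annular area A_ann = π/4 × (10.1² − 7.20²) = 39.40 in^2
Piston speed v = Q_in/A_cap; rod-end outflow Q_out = v × A_ann = Q_in × A_ann/A_cap.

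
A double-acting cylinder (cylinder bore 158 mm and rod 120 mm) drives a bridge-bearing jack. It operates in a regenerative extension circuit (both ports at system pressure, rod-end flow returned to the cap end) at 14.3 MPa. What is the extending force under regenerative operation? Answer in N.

With equal pressure on both faces, forces on the annular region cancel; the net push is pressure × rod cross-section.
Rod cross-section A_rod = π/4 × (120 mm)² = 11310 mm^2
F = P × A_rod

F ≈ 1.62e5 N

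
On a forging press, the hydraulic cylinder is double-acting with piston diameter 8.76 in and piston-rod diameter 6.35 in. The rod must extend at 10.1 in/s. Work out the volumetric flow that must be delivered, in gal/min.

Q ≈ 158 gal/min

Cap-side area A_cap = π/4 × (8.76 in)² = 60.27 in^2
Q = A × v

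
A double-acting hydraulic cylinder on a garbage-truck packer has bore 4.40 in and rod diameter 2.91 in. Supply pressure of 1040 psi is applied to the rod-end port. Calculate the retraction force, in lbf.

Rod-side annular area A_ann = π/4 × (4.40² − 2.91²) = 8.554 in^2
On retraction the pressure acts on the annular area (bore minus rod).
F = P × A_ann

F ≈ 8900 lbf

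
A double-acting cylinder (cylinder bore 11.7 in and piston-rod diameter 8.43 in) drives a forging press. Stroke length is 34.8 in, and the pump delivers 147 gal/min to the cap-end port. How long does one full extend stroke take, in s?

Cap-side area A_cap = π/4 × (11.7 in)² = 107.5 in^2
Swept volume V = A × L; t = V / Q = A·L / Q

t ≈ 6.61 s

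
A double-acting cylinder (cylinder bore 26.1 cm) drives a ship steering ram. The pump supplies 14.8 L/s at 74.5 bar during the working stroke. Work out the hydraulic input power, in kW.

Hydraulic power = P × Q

W ≈ 110 kW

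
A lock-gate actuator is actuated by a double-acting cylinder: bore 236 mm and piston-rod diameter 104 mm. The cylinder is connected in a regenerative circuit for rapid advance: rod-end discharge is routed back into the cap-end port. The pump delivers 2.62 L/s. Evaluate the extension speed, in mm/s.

v ≈ 308 mm/s

In regeneration the rod-end outflow joins the pump flow into the cap end, so the net volume the pump must supply per unit advance equals the rod cross-section area.
Rod cross-section A_rod = π/4 × (104 mm)² = 8495 mm^2
v = Q_pump / A_rod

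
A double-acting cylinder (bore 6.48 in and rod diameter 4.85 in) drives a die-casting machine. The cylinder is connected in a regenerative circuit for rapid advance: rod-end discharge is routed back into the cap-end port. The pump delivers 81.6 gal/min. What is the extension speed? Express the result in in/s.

v ≈ 17.0 in/s

In regeneration the rod-end outflow joins the pump flow into the cap end, so the net volume the pump must supply per unit advance equals the rod cross-section area.
Rod cross-section A_rod = π/4 × (4.85 in)² = 18.47 in^2
v = Q_pump / A_rod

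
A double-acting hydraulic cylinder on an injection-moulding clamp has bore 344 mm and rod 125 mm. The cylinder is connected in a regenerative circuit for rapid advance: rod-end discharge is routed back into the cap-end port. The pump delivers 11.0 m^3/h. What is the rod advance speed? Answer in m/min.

In regeneration the rod-end outflow joins the pump flow into the cap end, so the net volume the pump must supply per unit advance equals the rod cross-section area.
Rod cross-section A_rod = π/4 × (125 mm)² = 12270 mm^2
v = Q_pump / A_rod

v ≈ 14.9 m/min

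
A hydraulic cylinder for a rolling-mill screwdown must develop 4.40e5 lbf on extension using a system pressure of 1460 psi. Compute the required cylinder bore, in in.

D ≈ 19.6 in

Extension force acts on the full piston face: F = P × (π/4)D².
D = √(4F / (πP)) = √(4 × 4.40e5 lbf / (π × 1460 psi))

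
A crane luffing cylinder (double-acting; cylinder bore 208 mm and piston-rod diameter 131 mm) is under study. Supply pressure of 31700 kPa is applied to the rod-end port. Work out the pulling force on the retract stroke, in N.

Rod-side annular area A_ann = π/4 × (208² − 131²) = 20500 mm^2
On retraction the pressure acts on the annular area (bore minus rod).
F = P × A_ann

F ≈ 6.50e5 N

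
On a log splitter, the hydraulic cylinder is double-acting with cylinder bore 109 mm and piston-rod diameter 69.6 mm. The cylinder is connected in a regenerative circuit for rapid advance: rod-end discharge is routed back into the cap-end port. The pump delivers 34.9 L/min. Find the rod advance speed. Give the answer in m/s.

v ≈ 0.153 m/s

In regeneration the rod-end outflow joins the pump flow into the cap end, so the net volume the pump must supply per unit advance equals the rod cross-section area.
Rod cross-section A_rod = π/4 × (69.6 mm)² = 3805 mm^2
v = Q_pump / A_rod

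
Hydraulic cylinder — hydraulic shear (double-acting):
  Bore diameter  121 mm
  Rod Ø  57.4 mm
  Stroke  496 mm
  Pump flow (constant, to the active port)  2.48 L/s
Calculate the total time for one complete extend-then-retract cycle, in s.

Cap-side area A_cap = π/4 × (121 mm)² = 11500 mm^2
Rod-side annular area A_ann = π/4 × (121² − 57.4²) = 8911 mm^2
t_ext = A_cap·L/Q = 2.300 s
t_ret = A_ann·L/Q = 1.782 s
t_cycle = t_ext + t_ret

t ≈ 4.08 s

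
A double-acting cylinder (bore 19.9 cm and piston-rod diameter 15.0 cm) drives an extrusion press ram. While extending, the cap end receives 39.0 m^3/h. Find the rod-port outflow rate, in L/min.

Cap-side area A_cap = π/4 × (19.9 cm)² = 311.0 cm^2
Rod-side annular area A_ann = π/4 × (19.9² − 15.0²) = 134.3 cm^2
Piston speed v = Q_in/A_cap; rod-end outflow Q_out = v × A_ann = Q_in × A_ann/A_cap.

Q_out ≈ 281 L/min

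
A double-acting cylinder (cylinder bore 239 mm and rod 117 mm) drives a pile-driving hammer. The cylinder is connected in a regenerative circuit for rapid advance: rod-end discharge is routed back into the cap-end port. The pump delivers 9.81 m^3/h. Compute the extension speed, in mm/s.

In regeneration the rod-end outflow joins the pump flow into the cap end, so the net volume the pump must supply per unit advance equals the rod cross-section area.
Rod cross-section A_rod = π/4 × (117 mm)² = 10750 mm^2
v = Q_pump / A_rod

v ≈ 253 mm/s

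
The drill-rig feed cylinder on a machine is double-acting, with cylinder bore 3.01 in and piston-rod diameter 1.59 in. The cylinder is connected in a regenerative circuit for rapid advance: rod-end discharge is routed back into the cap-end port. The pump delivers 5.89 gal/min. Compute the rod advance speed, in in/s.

v ≈ 11.4 in/s

In regeneration the rod-end outflow joins the pump flow into the cap end, so the net volume the pump must supply per unit advance equals the rod cross-section area.
Rod cross-section A_rod = π/4 × (1.59 in)² = 1.986 in^2
v = Q_pump / A_rod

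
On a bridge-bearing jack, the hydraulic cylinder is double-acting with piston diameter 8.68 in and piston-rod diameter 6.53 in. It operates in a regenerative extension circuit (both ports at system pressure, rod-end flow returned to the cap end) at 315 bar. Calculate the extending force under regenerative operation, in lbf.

With equal pressure on both faces, forces on the annular region cancel; the net push is pressure × rod cross-section.
Rod cross-section A_rod = π/4 × (6.53 in)² = 33.49 in^2
F = P × A_rod

F ≈ 1.53e5 lbf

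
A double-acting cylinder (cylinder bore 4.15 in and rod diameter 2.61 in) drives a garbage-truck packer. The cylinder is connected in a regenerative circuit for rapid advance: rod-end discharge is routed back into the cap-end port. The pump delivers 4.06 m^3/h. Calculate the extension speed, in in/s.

In regeneration the rod-end outflow joins the pump flow into the cap end, so the net volume the pump must supply per unit advance equals the rod cross-section area.
Rod cross-section A_rod = π/4 × (2.61 in)² = 5.350 in^2
v = Q_pump / A_rod

v ≈ 12.9 in/s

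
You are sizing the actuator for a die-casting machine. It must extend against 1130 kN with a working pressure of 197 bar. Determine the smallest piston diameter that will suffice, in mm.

Extension force acts on the full piston face: F = P × (π/4)D².
D = √(4F / (πP)) = √(4 × 1130 kN / (π × 197 bar))

D ≈ 270 mm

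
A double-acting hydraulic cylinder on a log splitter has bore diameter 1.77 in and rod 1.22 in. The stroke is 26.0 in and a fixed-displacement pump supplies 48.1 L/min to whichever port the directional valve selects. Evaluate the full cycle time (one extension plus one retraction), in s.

t ≈ 1.99 s

Cap-side area A_cap = π/4 × (1.77 in)² = 2.461 in^2
Rod-side annular area A_ann = π/4 × (1.77² − 1.22²) = 1.292 in^2
t_ext = A_cap·L/Q = 1.308 s
t_ret = A_ann·L/Q = 0.6864 s
t_cycle = t_ext + t_ret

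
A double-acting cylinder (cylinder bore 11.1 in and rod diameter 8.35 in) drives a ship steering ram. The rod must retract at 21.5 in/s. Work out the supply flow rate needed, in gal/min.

Rod-side annular area A_ann = π/4 × (11.1² − 8.35²) = 42.01 in^2
Q = A × v

Q ≈ 235 gal/min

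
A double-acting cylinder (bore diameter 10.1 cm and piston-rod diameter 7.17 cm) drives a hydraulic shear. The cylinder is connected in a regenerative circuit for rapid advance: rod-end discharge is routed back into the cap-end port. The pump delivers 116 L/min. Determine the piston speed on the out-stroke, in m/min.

v ≈ 28.7 m/min

In regeneration the rod-end outflow joins the pump flow into the cap end, so the net volume the pump must supply per unit advance equals the rod cross-section area.
Rod cross-section A_rod = π/4 × (7.17 cm)² = 40.38 cm^2
v = Q_pump / A_rod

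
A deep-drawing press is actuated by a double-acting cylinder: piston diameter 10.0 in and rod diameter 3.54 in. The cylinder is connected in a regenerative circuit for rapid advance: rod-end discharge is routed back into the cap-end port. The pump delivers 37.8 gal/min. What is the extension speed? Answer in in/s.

In regeneration the rod-end outflow joins the pump flow into the cap end, so the net volume the pump must supply per unit advance equals the rod cross-section area.
Rod cross-section A_rod = π/4 × (3.54 in)² = 9.842 in^2
v = Q_pump / A_rod

v ≈ 14.8 in/s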